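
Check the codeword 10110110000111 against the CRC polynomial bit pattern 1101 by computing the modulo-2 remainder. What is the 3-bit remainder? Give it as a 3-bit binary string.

000

Modulo-2 division of 10110110000111 by 1101:
  pos 0: 1011 XOR 1101 = 0110
  pos 1: 1100 XOR 1101 = 0001
  pos 4: 1110 XOR 1101 = 0011
  pos 6: 1100 XOR 1101 = 0001
  pos 9: 1011 XOR 1101 = 0110
  pos 10: 1101 XOR 1101 = 0000
Remainder = 000 (zero — the frame passes the CRC check).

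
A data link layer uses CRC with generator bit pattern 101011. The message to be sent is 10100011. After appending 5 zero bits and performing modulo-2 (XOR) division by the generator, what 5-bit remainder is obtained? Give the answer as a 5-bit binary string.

Append 5 zeros: 1010001100000. Divide by 101011 (XOR where the leading bit is 1):
  pos 0: 101000 XOR 101011 = 000011
  pos 4: 111100 XOR 101011 = 010111
  pos 5: 101110 XOR 101011 = 000101
Remainder (last 5 bits) = 10100. This is the CRC / FCS.

10100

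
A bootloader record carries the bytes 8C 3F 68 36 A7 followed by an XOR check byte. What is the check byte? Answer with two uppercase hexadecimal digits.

4A

XOR the bytes together:
  start with 0x8C
  0x8C ⊕ 0x3F = 0xB3
  0xB3 ⊕ 0x68 = 0xDB
  0xDB ⊕ 0x36 = 0xED
  0xED ⊕ 0xA7 = 0x4A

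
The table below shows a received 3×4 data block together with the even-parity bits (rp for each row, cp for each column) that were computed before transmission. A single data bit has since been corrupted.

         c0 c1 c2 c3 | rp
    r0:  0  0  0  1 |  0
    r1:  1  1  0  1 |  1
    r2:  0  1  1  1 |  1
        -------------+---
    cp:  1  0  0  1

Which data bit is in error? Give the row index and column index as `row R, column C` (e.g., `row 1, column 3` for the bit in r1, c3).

Recompute each row's even parity and compare to rp:
  r0: data parity 1, sent rp 0 → mismatch
  r1: data parity 1, sent rp 1 → ok
  r2: data parity 1, sent rp 1 → ok
Recompute each column's even parity and compare to cp:
  c0: data parity 1, sent cp 1 → ok
  c1: data parity 0, sent cp 0 → ok
  c2: data parity 1, sent cp 0 → mismatch
  c3: data parity 1, sent cp 1 → ok
Exactly one row (r0) and one column (c2) fail → the flipped bit is at their intersection.

row 0, column 2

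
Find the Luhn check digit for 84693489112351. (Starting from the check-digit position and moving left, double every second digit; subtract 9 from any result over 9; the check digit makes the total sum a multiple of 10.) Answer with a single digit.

Partial digits right→left: 1 5 3 2 1 1 9 8 4 3 9 6 4 8
Double every second digit counting from the check-digit position (so the 1st, 3rd, 5th, ... of the partial from the right).
  doubled (with −9 where >9): 2 6 2 9 8 9 8 → sum 44
  kept as-is: 5 2 1 8 3 6 8 → sum 33
Total = 44 + 33 = 77.
Check digit = (10 − (77 mod 10)) mod 10 = 3.

3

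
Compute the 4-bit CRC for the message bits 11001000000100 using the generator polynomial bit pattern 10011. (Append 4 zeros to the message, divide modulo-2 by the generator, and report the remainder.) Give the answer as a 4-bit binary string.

Append 4 zeros: 110010000001000000. Divide by 10011 (XOR where the leading bit is 1):
  pos 0: 11001 XOR 10011 = 01010
  pos 1: 10100 XOR 10011 = 00111
  pos 3: 11100 XOR 10011 = 01111
  pos 4: 11110 XOR 10011 = 01101
  pos 5: 11010 XOR 10011 = 01001
  pos 6: 10010 XOR 10011 = 00001
  pos 10: 11000 XOR 10011 = 01011
  pos 11: 10110 XOR 10011 = 00101
  pos 13: 10100 XOR 10011 = 00111
Remainder (last 4 bits) = 0111. This is the CRC / FCS.

0111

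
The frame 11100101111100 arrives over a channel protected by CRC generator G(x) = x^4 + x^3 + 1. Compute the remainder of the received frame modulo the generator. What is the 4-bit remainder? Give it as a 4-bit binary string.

Modulo-2 division of 11100101111100 by 11001:
  pos 0: 11100 XOR 11001 = 00101
  pos 2: 10110 XOR 11001 = 01111
  pos 3: 11111 XOR 11001 = 00110
  pos 5: 11011 XOR 11001 = 00010
  pos 8: 10110 XOR 11001 = 01111
  pos 9: 11110 XOR 11001 = 00111
Remainder = 0111 (nonzero — an error is detected).

0111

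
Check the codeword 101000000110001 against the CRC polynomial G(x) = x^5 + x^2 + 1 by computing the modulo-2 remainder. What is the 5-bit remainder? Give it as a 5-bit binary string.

00111

Modulo-2 division of 101000000110001 by 100101:
  pos 0: 101000 XOR 100101 = 001101
  pos 2: 110100 XOR 100101 = 010001
  pos 3: 100010 XOR 100101 = 000111
  pos 6: 111110 XOR 100101 = 011011
  pos 7: 110110 XOR 100101 = 010011
  pos 8: 100110 XOR 100101 = 000011
Remainder = 00111 (nonzero — an error is detected).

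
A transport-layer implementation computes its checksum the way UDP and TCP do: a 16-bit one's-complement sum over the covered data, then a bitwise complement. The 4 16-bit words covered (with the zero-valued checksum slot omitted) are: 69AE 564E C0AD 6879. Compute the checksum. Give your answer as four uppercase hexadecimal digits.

16DC

One's-complement addition (fold any carry out of bit 15 back into bit 0):
  0x69AE + 0x564E = 0x0BFFC
  0xBFFC + 0xC0AD = 0x180A9 → wrap carry → 0x80AA
  0x80AA + 0x6879 = 0x0E923
One's-complement sum = 0xE923.
Checksum = ~0xE923 & 0xFFFF = 0x16DC.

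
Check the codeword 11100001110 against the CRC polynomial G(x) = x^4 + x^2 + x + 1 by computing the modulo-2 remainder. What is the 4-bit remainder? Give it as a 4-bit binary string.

Modulo-2 division of 11100001110 by 10111:
  pos 0: 11100 XOR 10111 = 01011
  pos 1: 10110 XOR 10111 = 00001
  pos 5: 10111 XOR 10111 = 00000
Remainder = 0000 (zero — the frame passes the CRC check).

0000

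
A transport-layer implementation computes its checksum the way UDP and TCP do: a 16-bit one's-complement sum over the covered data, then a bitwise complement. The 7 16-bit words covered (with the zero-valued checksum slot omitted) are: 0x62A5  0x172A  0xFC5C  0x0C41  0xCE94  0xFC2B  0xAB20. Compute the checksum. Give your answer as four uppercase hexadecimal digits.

One's-complement addition (fold any carry out of bit 15 back into bit 0):
  0x62A5 + 0x172A = 0x079CF
  0x79CF + 0xFC5C = 0x1762B → wrap carry → 0x762C
  0x762C + 0x0C41 = 0x0826D
  0x826D + 0xCE94 = 0x15101 → wrap carry → 0x5102
  0x5102 + 0xFC2B = 0x14D2D → wrap carry → 0x4D2E
  0x4D2E + 0xAB20 = 0x0F84E
One's-complement sum = 0xF84E.
Checksum = ~0xF84E & 0xFFFF = 0x07B1.

07B1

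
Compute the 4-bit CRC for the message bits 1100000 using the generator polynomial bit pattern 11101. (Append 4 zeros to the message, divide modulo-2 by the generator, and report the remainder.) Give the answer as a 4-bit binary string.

Append 4 zeros: 11000000000. Divide by 11101 (XOR where the leading bit is 1):
  pos 0: 11000 XOR 11101 = 00101
  pos 2: 10100 XOR 11101 = 01001
  pos 3: 10010 XOR 11101 = 01111
  pos 4: 11110 XOR 11101 = 00011
Remainder (last 4 bits) = 1100. This is the CRC / FCS.

1100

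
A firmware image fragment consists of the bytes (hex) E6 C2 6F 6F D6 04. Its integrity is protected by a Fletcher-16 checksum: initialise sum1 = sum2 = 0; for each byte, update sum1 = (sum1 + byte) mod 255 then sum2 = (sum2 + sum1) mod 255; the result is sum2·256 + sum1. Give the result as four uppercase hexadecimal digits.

Running sums (mod 255):
  after byte 0 (E6): sum1=230, sum2=230
  after byte 1 (C2): sum1=169, sum2=144
  after byte 2 (6F): sum1=25, sum2=169
  after byte 3 (6F): sum1=136, sum2=50
  after byte 4 (D6): sum1=95, sum2=145
  after byte 5 (04): sum1=99, sum2=244
Checksum = sum2·256 + sum1 = 244·256 + 99 = 62563 = 0xF463.

F463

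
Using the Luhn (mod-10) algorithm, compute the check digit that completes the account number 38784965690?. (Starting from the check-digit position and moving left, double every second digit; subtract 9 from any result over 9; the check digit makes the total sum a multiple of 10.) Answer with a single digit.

Partial digits right→left: 0 9 6 5 6 9 4 8 7 8 3
Double every second digit counting from the check-digit position (so the 1st, 3rd, 5th, ... of the partial from the right).
  doubled (with −9 where >9): 0 3 3 8 5 6 → sum 25
  kept as-is: 9 5 9 8 8 → sum 39
Total = 25 + 39 = 64.
Check digit = (10 − (64 mod 10)) mod 10 = 6.

6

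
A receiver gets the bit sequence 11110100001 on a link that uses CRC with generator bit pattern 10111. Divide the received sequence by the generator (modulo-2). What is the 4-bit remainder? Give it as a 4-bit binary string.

0000

Modulo-2 division of 11110100001 by 10111:
  pos 0: 11110 XOR 10111 = 01001
  pos 1: 10011 XOR 10111 = 00100
  pos 3: 10000 XOR 10111 = 00111
  pos 5: 11100 XOR 10111 = 01011
  pos 6: 10111 XOR 10111 = 00000
Remainder = 0000 (zero — the frame passes the CRC check).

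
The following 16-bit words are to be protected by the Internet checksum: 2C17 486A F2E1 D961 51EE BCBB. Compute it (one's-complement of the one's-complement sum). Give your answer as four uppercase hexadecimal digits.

One's-complement addition (fold any carry out of bit 15 back into bit 0):
  0x2C17 + 0x486A = 0x07481
  0x7481 + 0xF2E1 = 0x16762 → wrap carry → 0x6763
  0x6763 + 0xD961 = 0x140C4 → wrap carry → 0x40C5
  0x40C5 + 0x51EE = 0x092B3
  0x92B3 + 0xBCBB = 0x14F6E → wrap carry → 0x4F6F
One's-complement sum = 0x4F6F.
Checksum = ~0x4F6F & 0xFFFF = 0xB090.

B090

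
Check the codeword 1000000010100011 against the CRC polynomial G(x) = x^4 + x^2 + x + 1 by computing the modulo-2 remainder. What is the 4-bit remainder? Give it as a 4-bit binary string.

1110

Modulo-2 division of 1000000010100011 by 10111:
  pos 0: 10000 XOR 10111 = 00111
  pos 2: 11100 XOR 10111 = 01011
  pos 3: 10110 XOR 10111 = 00001
  pos 7: 11010 XOR 10111 = 01101
  pos 8: 11010 XOR 10111 = 01101
  pos 9: 11010 XOR 10111 = 01101
  pos 10: 11011 XOR 10111 = 01100
  pos 11: 11001 XOR 10111 = 01110
Remainder = 1110 (nonzero — an error is detected).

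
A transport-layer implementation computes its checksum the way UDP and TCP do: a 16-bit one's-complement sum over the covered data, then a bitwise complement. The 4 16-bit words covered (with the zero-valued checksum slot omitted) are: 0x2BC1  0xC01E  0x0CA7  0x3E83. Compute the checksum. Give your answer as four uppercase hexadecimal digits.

One's-complement addition (fold any carry out of bit 15 back into bit 0):
  0x2BC1 + 0xC01E = 0x0EBDF
  0xEBDF + 0x0CA7 = 0x0F886
  0xF886 + 0x3E83 = 0x13709 → wrap carry → 0x370A
One's-complement sum = 0x370A.
Checksum = ~0x370A & 0xFFFF = 0xC8F5.

C8F5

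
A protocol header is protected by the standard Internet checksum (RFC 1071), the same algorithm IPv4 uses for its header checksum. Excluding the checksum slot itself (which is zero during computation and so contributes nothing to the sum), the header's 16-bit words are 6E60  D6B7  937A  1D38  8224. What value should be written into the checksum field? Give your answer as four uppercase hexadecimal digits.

8810

One's-complement addition (fold any carry out of bit 15 back into bit 0):
  0x6E60 + 0xD6B7 = 0x14517 → wrap carry → 0x4518
  0x4518 + 0x937A = 0x0D892
  0xD892 + 0x1D38 = 0x0F5CA
  0xF5CA + 0x8224 = 0x177EE → wrap carry → 0x77EF
One's-complement sum = 0x77EF.
Checksum = ~0x77EF & 0xFFFF = 0x8810.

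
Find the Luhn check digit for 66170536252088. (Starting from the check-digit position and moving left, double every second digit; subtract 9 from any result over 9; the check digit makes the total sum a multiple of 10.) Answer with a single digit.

8

Partial digits right→left: 8 8 0 2 5 2 6 3 5 0 7 1 6 6
Double every second digit counting from the check-digit position (so the 1st, 3rd, 5th, ... of the partial from the right).
  doubled (with −9 where >9): 7 0 1 3 1 5 3 → sum 20
  kept as-is: 8 2 2 3 0 1 6 → sum 22
Total = 20 + 22 = 42.
Check digit = (10 − (42 mod 10)) mod 10 = 8.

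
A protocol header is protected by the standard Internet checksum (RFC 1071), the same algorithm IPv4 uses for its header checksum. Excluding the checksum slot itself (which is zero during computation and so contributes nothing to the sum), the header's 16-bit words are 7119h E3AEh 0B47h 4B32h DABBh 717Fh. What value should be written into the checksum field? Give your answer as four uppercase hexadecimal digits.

One's-complement addition (fold any carry out of bit 15 back into bit 0):
  0x7119 + 0xE3AE = 0x154C7 → wrap carry → 0x54C8
  0x54C8 + 0x0B47 = 0x0600F
  0x600F + 0x4B32 = 0x0AB41
  0xAB41 + 0xDABB = 0x185FC → wrap carry → 0x85FD
  0x85FD + 0x717F = 0x0F77C
One's-complement sum = 0xF77C.
Checksum = ~0xF77C & 0xFFFF = 0x0883.

0883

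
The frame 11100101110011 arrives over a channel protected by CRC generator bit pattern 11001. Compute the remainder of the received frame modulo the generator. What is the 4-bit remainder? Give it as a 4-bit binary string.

1000

Modulo-2 division of 11100101110011 by 11001:
  pos 0: 11100 XOR 11001 = 00101
  pos 2: 10110 XOR 11001 = 01111
  pos 3: 11111 XOR 11001 = 00110
  pos 5: 11011 XOR 11001 = 00010
  pos 8: 10001 XOR 11001 = 01000
  pos 9: 10001 XOR 11001 = 01000
Remainder = 1000 (nonzero — an error is detected).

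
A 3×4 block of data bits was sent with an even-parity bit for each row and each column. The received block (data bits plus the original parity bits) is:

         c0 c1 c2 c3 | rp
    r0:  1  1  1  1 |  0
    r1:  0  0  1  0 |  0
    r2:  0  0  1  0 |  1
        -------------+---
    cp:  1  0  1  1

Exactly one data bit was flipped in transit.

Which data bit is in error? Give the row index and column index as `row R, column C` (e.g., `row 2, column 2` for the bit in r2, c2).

Recompute each row's even parity and compare to rp:
  r0: data parity 0, sent rp 0 → ok
  r1: data parity 1, sent rp 0 → mismatch
  r2: data parity 1, sent rp 1 → ok
Recompute each column's even parity and compare to cp:
  c0: data parity 1, sent cp 1 → ok
  c1: data parity 1, sent cp 0 → mismatch
  c2: data parity 1, sent cp 1 → ok
  c3: data parity 1, sent cp 1 → ok
Exactly one row (r1) and one column (c1) fail → the flipped bit is at their intersection.

row 1, column 1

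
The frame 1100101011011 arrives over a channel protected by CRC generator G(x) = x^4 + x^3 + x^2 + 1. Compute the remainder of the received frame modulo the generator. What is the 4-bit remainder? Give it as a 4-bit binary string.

Modulo-2 division of 1100101011011 by 11101:
  pos 0: 11001 XOR 11101 = 00100
  pos 2: 10001 XOR 11101 = 01100
  pos 3: 11000 XOR 11101 = 00101
  pos 5: 10111 XOR 11101 = 01010
  pos 6: 10100 XOR 11101 = 01001
  pos 7: 10011 XOR 11101 = 01110
  pos 8: 11101 XOR 11101 = 00000
Remainder = 0000 (zero — the frame passes the CRC check).

0000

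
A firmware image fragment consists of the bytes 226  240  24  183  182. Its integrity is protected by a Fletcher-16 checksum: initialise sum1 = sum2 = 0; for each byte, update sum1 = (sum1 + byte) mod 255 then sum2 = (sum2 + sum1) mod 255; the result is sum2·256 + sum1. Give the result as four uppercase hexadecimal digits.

A05A

Running sums (mod 255):
  after byte 0 (226): sum1=226, sum2=226
  after byte 1 (240): sum1=211, sum2=182
  after byte 2 (24): sum1=235, sum2=162
  after byte 3 (183): sum1=163, sum2=70
  after byte 4 (182): sum1=90, sum2=160
Checksum = sum2·256 + sum1 = 160·256 + 90 = 41050 = 0xA05A.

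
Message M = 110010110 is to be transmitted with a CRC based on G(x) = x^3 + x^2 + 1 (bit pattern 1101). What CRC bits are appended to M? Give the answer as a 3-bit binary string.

111

Append 3 zeros: 110010110000. Divide by 1101 (XOR where the leading bit is 1):
  pos 0: 1100 XOR 1101 = 0001
  pos 3: 1101 XOR 1101 = 0000
  pos 7: 1000 XOR 1101 = 0101
  pos 8: 1010 XOR 1101 = 0111
Remainder (last 3 bits) = 111. This is the CRC / FCS.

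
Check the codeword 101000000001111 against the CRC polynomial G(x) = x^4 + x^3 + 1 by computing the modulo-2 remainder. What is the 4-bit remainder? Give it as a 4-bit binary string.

0000

Modulo-2 division of 101000000001111 by 11001:
  pos 0: 10100 XOR 11001 = 01101
  pos 1: 11010 XOR 11001 = 00011
  pos 4: 11000 XOR 11001 = 00001
  pos 8: 10011 XOR 11001 = 01010
  pos 9: 10101 XOR 11001 = 01100
  pos 10: 11001 XOR 11001 = 00000
Remainder = 0000 (zero — the frame passes the CRC check).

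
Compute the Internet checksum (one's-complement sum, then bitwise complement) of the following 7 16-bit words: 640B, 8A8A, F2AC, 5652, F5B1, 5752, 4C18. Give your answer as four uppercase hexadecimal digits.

2F4E

One's-complement addition (fold any carry out of bit 15 back into bit 0):
  0x640B + 0x8A8A = 0x0EE95
  0xEE95 + 0xF2AC = 0x1E141 → wrap carry → 0xE142
  0xE142 + 0x5652 = 0x13794 → wrap carry → 0x3795
  0x3795 + 0xF5B1 = 0x12D46 → wrap carry → 0x2D47
  0x2D47 + 0x5752 = 0x08499
  0x8499 + 0x4C18 = 0x0D0B1
One's-complement sum = 0xD0B1.
Checksum = ~0xD0B1 & 0xFFFF = 0x2F4E.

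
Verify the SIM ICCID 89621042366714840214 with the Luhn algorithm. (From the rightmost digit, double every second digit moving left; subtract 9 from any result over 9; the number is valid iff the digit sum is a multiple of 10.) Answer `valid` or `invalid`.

valid

From the right, keep odd positions and double even positions (subtract 9 from any doubled value over 9):
  doubled (positions 2,4,...): 2 0 7 2 3 6 8 2 3 7 → sum 40
  kept (positions 1,3,...): 4 2 4 4 7 6 2 0 2 9 → sum 40
Total = 80.
80 mod 10 = 0, so the number is valid.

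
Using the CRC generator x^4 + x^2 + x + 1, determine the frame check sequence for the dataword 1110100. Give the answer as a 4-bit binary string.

Append 4 zeros: 11101000000. Divide by 10111 (XOR where the leading bit is 1):
  pos 0: 11101 XOR 10111 = 01010
  pos 1: 10100 XOR 10111 = 00011
  pos 4: 11000 XOR 10111 = 01111
  pos 5: 11110 XOR 10111 = 01001
  pos 6: 10010 XOR 10111 = 00101
Remainder (last 4 bits) = 0101. This is the CRC / FCS.

0101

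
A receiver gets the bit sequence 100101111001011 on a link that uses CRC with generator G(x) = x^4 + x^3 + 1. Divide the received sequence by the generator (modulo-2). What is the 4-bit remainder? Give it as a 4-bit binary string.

1001

Modulo-2 division of 100101111001011 by 11001:
  pos 0: 10010 XOR 11001 = 01011
  pos 1: 10111 XOR 11001 = 01110
  pos 2: 11101 XOR 11001 = 00100
  pos 4: 10011 XOR 11001 = 01010
  pos 5: 10100 XOR 11001 = 01101
  pos 6: 11010 XOR 11001 = 00011
  pos 9: 11101 XOR 11001 = 00100
Remainder = 1001 (nonzero — an error is detected).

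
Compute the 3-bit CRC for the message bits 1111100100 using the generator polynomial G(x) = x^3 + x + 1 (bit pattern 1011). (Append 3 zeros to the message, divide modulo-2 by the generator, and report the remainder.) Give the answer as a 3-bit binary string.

Append 3 zeros: 1111100100000. Divide by 1011 (XOR where the leading bit is 1):
  pos 0: 1111 XOR 1011 = 0100
  pos 1: 1001 XOR 1011 = 0010
  pos 3: 1000 XOR 1011 = 0011
  pos 5: 1110 XOR 1011 = 0101
  pos 6: 1010 XOR 1011 = 0001
  pos 9: 1000 XOR 1011 = 0011
Remainder (last 3 bits) = 011. This is the CRC / FCS.

011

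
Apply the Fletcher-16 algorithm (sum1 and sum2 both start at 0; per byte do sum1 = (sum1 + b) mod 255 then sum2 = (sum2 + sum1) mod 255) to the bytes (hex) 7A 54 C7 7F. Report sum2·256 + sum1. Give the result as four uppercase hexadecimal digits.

Running sums (mod 255):
  after byte 0 (7A): sum1=122, sum2=122
  after byte 1 (54): sum1=206, sum2=73
  after byte 2 (C7): sum1=150, sum2=223
  after byte 3 (7F): sum1=22, sum2=245
Checksum = sum2·256 + sum1 = 245·256 + 22 = 62742 = 0xF516.

F516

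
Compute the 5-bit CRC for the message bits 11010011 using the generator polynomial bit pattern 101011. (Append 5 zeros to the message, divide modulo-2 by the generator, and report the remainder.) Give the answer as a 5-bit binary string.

10110

Append 5 zeros: 1101001100000. Divide by 101011 (XOR where the leading bit is 1):
  pos 0: 110100 XOR 101011 = 011111
  pos 1: 111111 XOR 101011 = 010100
  pos 2: 101001 XOR 101011 = 000010
  pos 6: 100000 XOR 101011 = 001011
Remainder (last 5 bits) = 10110. This is the CRC / FCS.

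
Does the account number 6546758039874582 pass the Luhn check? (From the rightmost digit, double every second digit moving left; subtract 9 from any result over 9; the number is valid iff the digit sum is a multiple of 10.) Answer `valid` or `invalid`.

valid

From the right, keep odd positions and double even positions (subtract 9 from any doubled value over 9):
  doubled (positions 2,4,...): 7 8 7 6 7 5 8 3 → sum 51
  kept (positions 1,3,...): 2 5 7 9 0 5 6 5 → sum 39
Total = 90.
90 mod 10 = 0, so the number is valid.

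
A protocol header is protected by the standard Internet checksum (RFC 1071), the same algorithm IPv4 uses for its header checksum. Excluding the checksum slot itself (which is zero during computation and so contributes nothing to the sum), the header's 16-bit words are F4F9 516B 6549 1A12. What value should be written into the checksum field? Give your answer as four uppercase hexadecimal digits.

One's-complement addition (fold any carry out of bit 15 back into bit 0):
  0xF4F9 + 0x516B = 0x14664 → wrap carry → 0x4665
  0x4665 + 0x6549 = 0x0ABAE
  0xABAE + 0x1A12 = 0x0C5C0
One's-complement sum = 0xC5C0.
Checksum = ~0xC5C0 & 0xFFFF = 0x3A3F.

3A3F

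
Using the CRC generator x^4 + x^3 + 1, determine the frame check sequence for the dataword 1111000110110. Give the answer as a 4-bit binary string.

0110

Append 4 zeros: 11110001101100000. Divide by 11001 (XOR where the leading bit is 1):
  pos 0: 11110 XOR 11001 = 00111
  pos 2: 11100 XOR 11001 = 00101
  pos 4: 10111 XOR 11001 = 01110
  pos 5: 11100 XOR 11001 = 00101
  pos 7: 10111 XOR 11001 = 01110
  pos 8: 11100 XOR 11001 = 00101
  pos 10: 10100 XOR 11001 = 01101
  pos 11: 11010 XOR 11001 = 00011
Remainder (last 4 bits) = 0110. This is the CRC / FCS.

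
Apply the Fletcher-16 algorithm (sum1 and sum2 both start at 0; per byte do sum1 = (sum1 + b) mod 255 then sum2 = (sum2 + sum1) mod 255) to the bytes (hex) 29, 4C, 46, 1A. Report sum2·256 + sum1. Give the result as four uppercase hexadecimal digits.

30D5

Running sums (mod 255):
  after byte 0 (29): sum1=41, sum2=41
  after byte 1 (4C): sum1=117, sum2=158
  after byte 2 (46): sum1=187, sum2=90
  after byte 3 (1A): sum1=213, sum2=48
Checksum = sum2·256 + sum1 = 48·256 + 213 = 12501 = 0x30D5.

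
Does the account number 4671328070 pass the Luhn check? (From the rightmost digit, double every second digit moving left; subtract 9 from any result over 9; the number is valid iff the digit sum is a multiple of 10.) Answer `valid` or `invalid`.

From the right, keep odd positions and double even positions (subtract 9 from any doubled value over 9):
  doubled (positions 2,4,...): 5 7 6 5 8 → sum 31
  kept (positions 1,3,...): 0 0 2 1 6 → sum 9
Total = 40.
40 mod 10 = 0, so the number is valid.

valid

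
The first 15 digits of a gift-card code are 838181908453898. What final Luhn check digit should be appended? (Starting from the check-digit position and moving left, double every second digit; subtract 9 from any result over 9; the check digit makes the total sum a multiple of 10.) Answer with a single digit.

Partial digits right→left: 8 9 8 3 5 4 8 0 9 1 8 1 8 3 8
Double every second digit counting from the check-digit position (so the 1st, 3rd, 5th, ... of the partial from the right).
  doubled (with −9 where >9): 7 7 1 7 9 7 7 7 → sum 52
  kept as-is: 9 3 4 0 1 1 3 → sum 21
Total = 52 + 21 = 73.
Check digit = (10 − (73 mod 10)) mod 10 = 7.

7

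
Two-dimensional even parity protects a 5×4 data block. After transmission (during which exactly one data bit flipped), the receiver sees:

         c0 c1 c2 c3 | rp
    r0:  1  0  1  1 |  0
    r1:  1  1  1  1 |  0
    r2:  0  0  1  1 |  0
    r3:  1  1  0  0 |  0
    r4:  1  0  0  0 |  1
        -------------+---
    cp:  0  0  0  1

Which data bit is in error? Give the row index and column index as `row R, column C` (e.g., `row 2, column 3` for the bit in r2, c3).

Recompute each row's even parity and compare to rp:
  r0: data parity 1, sent rp 0 → mismatch
  r1: data parity 0, sent rp 0 → ok
  r2: data parity 0, sent rp 0 → ok
  r3: data parity 0, sent rp 0 → ok
  r4: data parity 1, sent rp 1 → ok
Recompute each column's even parity and compare to cp:
  c0: data parity 0, sent cp 0 → ok
  c1: data parity 0, sent cp 0 → ok
  c2: data parity 1, sent cp 0 → mismatch
  c3: data parity 1, sent cp 1 → ok
Exactly one row (r0) and one column (c2) fail → the flipped bit is at their intersection.

row 0, column 2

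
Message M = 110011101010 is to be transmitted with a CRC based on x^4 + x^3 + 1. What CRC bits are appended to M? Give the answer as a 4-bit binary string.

Append 4 zeros: 1100111010100000. Divide by 11001 (XOR where the leading bit is 1):
  pos 0: 11001 XOR 11001 = 00000
  pos 5: 11010 XOR 11001 = 00011
  pos 8: 11100 XOR 11001 = 00101
  pos 10: 10100 XOR 11001 = 01101
  pos 11: 11010 XOR 11001 = 00011
Remainder (last 4 bits) = 0011. This is the CRC / FCS.

0011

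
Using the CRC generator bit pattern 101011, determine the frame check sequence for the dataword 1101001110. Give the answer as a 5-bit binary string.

11000

Append 5 zeros: 110100111000000. Divide by 101011 (XOR where the leading bit is 1):
  pos 0: 110100 XOR 101011 = 011111
  pos 1: 111111 XOR 101011 = 010100
  pos 2: 101001 XOR 101011 = 000010
  pos 6: 101000 XOR 101011 = 000011
Remainder (last 5 bits) = 11000. This is the CRC / FCS.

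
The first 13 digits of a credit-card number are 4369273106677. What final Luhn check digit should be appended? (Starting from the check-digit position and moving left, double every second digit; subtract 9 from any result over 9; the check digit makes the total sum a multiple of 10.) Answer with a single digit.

8

Partial digits right→left: 7 7 6 6 0 1 3 7 2 9 6 3 4
Double every second digit counting from the check-digit position (so the 1st, 3rd, 5th, ... of the partial from the right).
  doubled (with −9 where >9): 5 3 0 6 4 3 8 → sum 29
  kept as-is: 7 6 1 7 9 3 → sum 33
Total = 29 + 33 = 62.
Check digit = (10 − (62 mod 10)) mod 10 = 8.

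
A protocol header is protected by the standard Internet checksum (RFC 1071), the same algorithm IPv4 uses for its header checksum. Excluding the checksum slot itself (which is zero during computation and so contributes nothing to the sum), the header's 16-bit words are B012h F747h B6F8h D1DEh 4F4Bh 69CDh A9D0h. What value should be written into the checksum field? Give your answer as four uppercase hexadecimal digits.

6CE4

One's-complement addition (fold any carry out of bit 15 back into bit 0):
  0xB012 + 0xF747 = 0x1A759 → wrap carry → 0xA75A
  0xA75A + 0xB6F8 = 0x15E52 → wrap carry → 0x5E53
  0x5E53 + 0xD1DE = 0x13031 → wrap carry → 0x3032
  0x3032 + 0x4F4B = 0x07F7D
  0x7F7D + 0x69CD = 0x0E94A
  0xE94A + 0xA9D0 = 0x1931A → wrap carry → 0x931B
One's-complement sum = 0x931B.
Checksum = ~0x931B & 0xFFFF = 0x6CE4.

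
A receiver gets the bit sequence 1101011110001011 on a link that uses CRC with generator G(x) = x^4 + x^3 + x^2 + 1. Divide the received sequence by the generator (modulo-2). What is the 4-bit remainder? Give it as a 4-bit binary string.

Modulo-2 division of 1101011110001011 by 11101:
  pos 0: 11010 XOR 11101 = 00111
  pos 2: 11111 XOR 11101 = 00010
  pos 5: 10110 XOR 11101 = 01011
  pos 6: 10110 XOR 11101 = 01011
  pos 7: 10110 XOR 11101 = 01011
  pos 8: 10111 XOR 11101 = 01010
  pos 9: 10100 XOR 11101 = 01001
  pos 10: 10011 XOR 11101 = 01110
  pos 11: 11101 XOR 11101 = 00000
Remainder = 0000 (zero — the frame passes the CRC check).

0000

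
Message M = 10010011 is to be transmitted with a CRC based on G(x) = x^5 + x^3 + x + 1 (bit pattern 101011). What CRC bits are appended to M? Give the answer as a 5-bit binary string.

11011

Append 5 zeros: 1001001100000. Divide by 101011 (XOR where the leading bit is 1):
  pos 0: 100100 XOR 101011 = 001111
  pos 2: 111111 XOR 101011 = 010100
  pos 3: 101000 XOR 101011 = 000011
  pos 7: 110000 XOR 101011 = 011011
Remainder (last 5 bits) = 11011. This is the CRC / FCS.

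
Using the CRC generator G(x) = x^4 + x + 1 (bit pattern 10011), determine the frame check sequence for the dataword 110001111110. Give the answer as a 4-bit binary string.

Append 4 zeros: 1100011111100000. Divide by 10011 (XOR where the leading bit is 1):
  pos 0: 11000 XOR 10011 = 01011
  pos 1: 10111 XOR 10011 = 00100
  pos 3: 10011 XOR 10011 = 00000
  pos 8: 11100 XOR 10011 = 01111
  pos 9: 11110 XOR 10011 = 01101
  pos 10: 11010 XOR 10011 = 01001
  pos 11: 10010 XOR 10011 = 00001
Remainder (last 4 bits) = 0001. This is the CRC / FCS.

0001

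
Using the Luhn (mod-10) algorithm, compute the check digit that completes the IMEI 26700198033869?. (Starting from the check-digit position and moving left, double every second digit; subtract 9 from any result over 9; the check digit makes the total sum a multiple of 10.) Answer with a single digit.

Partial digits right→left: 9 6 8 3 3 0 8 9 1 0 0 7 6 2
Double every second digit counting from the check-digit position (so the 1st, 3rd, 5th, ... of the partial from the right).
  doubled (with −9 where >9): 9 7 6 7 2 0 3 → sum 34
  kept as-is: 6 3 0 9 0 7 2 → sum 27
Total = 34 + 27 = 61.
Check digit = (10 − (61 mod 10)) mod 10 = 9.

9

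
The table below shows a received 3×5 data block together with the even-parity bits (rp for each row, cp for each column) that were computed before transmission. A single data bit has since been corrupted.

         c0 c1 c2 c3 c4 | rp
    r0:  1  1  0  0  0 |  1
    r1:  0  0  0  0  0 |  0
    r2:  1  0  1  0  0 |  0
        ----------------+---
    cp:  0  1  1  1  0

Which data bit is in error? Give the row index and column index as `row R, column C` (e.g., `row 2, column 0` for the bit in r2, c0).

Recompute each row's even parity and compare to rp:
  r0: data parity 0, sent rp 1 → mismatch
  r1: data parity 0, sent rp 0 → ok
  r2: data parity 0, sent rp 0 → ok
Recompute each column's even parity and compare to cp:
  c0: data parity 0, sent cp 0 → ok
  c1: data parity 1, sent cp 1 → ok
  c2: data parity 1, sent cp 1 → ok
  c3: data parity 0, sent cp 1 → mismatch
  c4: data parity 0, sent cp 0 → ok
Exactly one row (r0) and one column (c3) fail → the flipped bit is at their intersection.

row 0, column 3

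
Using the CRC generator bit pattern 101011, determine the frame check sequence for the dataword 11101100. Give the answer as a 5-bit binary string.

01101

Append 5 zeros: 1110110000000. Divide by 101011 (XOR where the leading bit is 1):
  pos 0: 111011 XOR 101011 = 010000
  pos 1: 100000 XOR 101011 = 001011
  pos 3: 101100 XOR 101011 = 000111
  pos 6: 111000 XOR 101011 = 010011
  pos 7: 100110 XOR 101011 = 001101
Remainder (last 5 bits) = 01101. This is the CRC / FCS.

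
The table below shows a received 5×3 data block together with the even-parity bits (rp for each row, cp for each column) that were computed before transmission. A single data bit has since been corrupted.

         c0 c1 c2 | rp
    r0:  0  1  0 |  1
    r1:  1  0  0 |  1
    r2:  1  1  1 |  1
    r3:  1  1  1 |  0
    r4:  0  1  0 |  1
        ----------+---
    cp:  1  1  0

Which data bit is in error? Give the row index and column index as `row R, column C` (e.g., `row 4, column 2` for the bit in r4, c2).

Recompute each row's even parity and compare to rp:
  r0: data parity 1, sent rp 1 → ok
  r1: data parity 1, sent rp 1 → ok
  r2: data parity 1, sent rp 1 → ok
  r3: data parity 1, sent rp 0 → mismatch
  r4: data parity 1, sent rp 1 → ok
Recompute each column's even parity and compare to cp:
  c0: data parity 1, sent cp 1 → ok
  c1: data parity 0, sent cp 1 → mismatch
  c2: data parity 0, sent cp 0 → ok
Exactly one row (r3) and one column (c1) fail → the flipped bit is at their intersection.

row 3, column 1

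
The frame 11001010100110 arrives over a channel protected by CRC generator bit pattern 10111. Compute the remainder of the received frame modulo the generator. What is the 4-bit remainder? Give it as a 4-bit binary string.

1000

Modulo-2 division of 11001010100110 by 10111:
  pos 0: 11001 XOR 10111 = 01110
  pos 1: 11100 XOR 10111 = 01011
  pos 2: 10111 XOR 10111 = 00000
  pos 8: 10011 XOR 10111 = 00100
Remainder = 1000 (nonzero — an error is detected).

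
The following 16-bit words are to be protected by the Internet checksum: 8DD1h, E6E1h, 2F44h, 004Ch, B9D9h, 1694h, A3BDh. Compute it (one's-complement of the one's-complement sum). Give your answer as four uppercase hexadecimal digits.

One's-complement addition (fold any carry out of bit 15 back into bit 0):
  0x8DD1 + 0xE6E1 = 0x174B2 → wrap carry → 0x74B3
  0x74B3 + 0x2F44 = 0x0A3F7
  0xA3F7 + 0x004C = 0x0A443
  0xA443 + 0xB9D9 = 0x15E1C → wrap carry → 0x5E1D
  0x5E1D + 0x1694 = 0x074B1
  0x74B1 + 0xA3BD = 0x1186E → wrap carry → 0x186F
One's-complement sum = 0x186F.
Checksum = ~0x186F & 0xFFFF = 0xE790.

E790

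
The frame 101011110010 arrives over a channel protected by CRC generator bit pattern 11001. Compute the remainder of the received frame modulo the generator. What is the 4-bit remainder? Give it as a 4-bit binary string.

0000

Modulo-2 division of 101011110010 by 11001:
  pos 0: 10101 XOR 11001 = 01100
  pos 1: 11001 XOR 11001 = 00000
  pos 6: 11001 XOR 11001 = 00000
Remainder = 0000 (zero — the frame passes the CRC check).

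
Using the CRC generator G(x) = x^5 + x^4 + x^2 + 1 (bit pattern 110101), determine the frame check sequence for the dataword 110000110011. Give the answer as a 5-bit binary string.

Append 5 zeros: 11000011001100000. Divide by 110101 (XOR where the leading bit is 1):
  pos 0: 110000 XOR 110101 = 000101
  pos 3: 101110 XOR 110101 = 011011
  pos 4: 110110 XOR 110101 = 000011
  pos 8: 111100 XOR 110101 = 001001
  pos 10: 100100 XOR 110101 = 010001
  pos 11: 100010 XOR 110101 = 010111
Remainder (last 5 bits) = 10111. This is the CRC / FCS.

10111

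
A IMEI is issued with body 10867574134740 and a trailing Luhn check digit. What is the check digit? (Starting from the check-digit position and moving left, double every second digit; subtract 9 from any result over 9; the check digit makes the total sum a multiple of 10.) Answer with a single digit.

Partial digits right→left: 0 4 7 4 3 1 4 7 5 7 6 8 0 1
Double every second digit counting from the check-digit position (so the 1st, 3rd, 5th, ... of the partial from the right).
  doubled (with −9 where >9): 0 5 6 8 1 3 0 → sum 23
  kept as-is: 4 4 1 7 7 8 1 → sum 32
Total = 23 + 32 = 55.
Check digit = (10 − (55 mod 10)) mod 10 = 5.

5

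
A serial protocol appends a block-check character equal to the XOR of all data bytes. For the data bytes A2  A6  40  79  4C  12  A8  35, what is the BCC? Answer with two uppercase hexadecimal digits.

XOR the bytes together:
  start with 0xA2
  0xA2 ⊕ 0xA6 = 0x04
  0x04 ⊕ 0x40 = 0x44
  0x44 ⊕ 0x79 = 0x3D
  0x3D ⊕ 0x4C = 0x71
  0x71 ⊕ 0x12 = 0x63
  0x63 ⊕ 0xA8 = 0xCB
  0xCB ⊕ 0x35 = 0xFE

FE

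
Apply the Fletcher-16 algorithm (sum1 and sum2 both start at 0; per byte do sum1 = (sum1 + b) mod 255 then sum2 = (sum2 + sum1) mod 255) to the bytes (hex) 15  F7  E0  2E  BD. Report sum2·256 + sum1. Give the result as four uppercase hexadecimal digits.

Running sums (mod 255):
  after byte 0 (15): sum1=21, sum2=21
  after byte 1 (F7): sum1=13, sum2=34
  after byte 2 (E0): sum1=237, sum2=16
  after byte 3 (2E): sum1=28, sum2=44
  after byte 4 (BD): sum1=217, sum2=6
Checksum = sum2·256 + sum1 = 6·256 + 217 = 1753 = 0x06D9.

06D9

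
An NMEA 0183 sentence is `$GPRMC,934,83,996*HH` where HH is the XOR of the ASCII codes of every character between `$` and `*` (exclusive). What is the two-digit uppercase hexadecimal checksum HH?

XOR the ASCII codes of the payload characters:
  'G' = 0x47 → acc = 0x47
  'P' = 0x50 → acc = 0x17
  'R' = 0x52 → acc = 0x45
  'M' = 0x4D → acc = 0x08
  'C' = 0x43 → acc = 0x4B
  ',' = 0x2C → acc = 0x67
  '9' = 0x39 → acc = 0x5E
  '3' = 0x33 → acc = 0x6D
  '4' = 0x34 → acc = 0x59
  ',' = 0x2C → acc = 0x75
  '8' = 0x38 → acc = 0x4D
  '3' = 0x33 → acc = 0x7E
  ',' = 0x2C → acc = 0x52
  '9' = 0x39 → acc = 0x6B
  '9' = 0x39 → acc = 0x52
  '6' = 0x36 → acc = 0x64
Checksum = 0x64.

64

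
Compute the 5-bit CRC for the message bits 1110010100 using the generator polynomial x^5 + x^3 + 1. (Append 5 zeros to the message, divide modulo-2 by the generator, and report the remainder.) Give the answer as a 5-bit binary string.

11000

Append 5 zeros: 111001010000000. Divide by 101001 (XOR where the leading bit is 1):
  pos 0: 111001 XOR 101001 = 010000
  pos 1: 100000 XOR 101001 = 001001
  pos 3: 100110 XOR 101001 = 001111
  pos 5: 111100 XOR 101001 = 010101
  pos 6: 101010 XOR 101001 = 000011
Remainder (last 5 bits) = 11000. This is the CRC / FCS.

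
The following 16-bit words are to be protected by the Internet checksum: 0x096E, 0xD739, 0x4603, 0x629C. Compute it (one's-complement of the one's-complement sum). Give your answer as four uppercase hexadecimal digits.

One's-complement addition (fold any carry out of bit 15 back into bit 0):
  0x096E + 0xD739 = 0x0E0A7
  0xE0A7 + 0x4603 = 0x126AA → wrap carry → 0x26AB
  0x26AB + 0x629C = 0x08947
One's-complement sum = 0x8947.
Checksum = ~0x8947 & 0xFFFF = 0x76B8.

76B8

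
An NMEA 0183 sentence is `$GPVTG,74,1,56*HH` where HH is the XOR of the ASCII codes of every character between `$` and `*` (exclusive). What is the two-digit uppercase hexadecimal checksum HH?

XOR the ASCII codes of the payload characters:
  'G' = 0x47 → acc = 0x47
  'P' = 0x50 → acc = 0x17
  'V' = 0x56 → acc = 0x41
  'T' = 0x54 → acc = 0x15
  'G' = 0x47 → acc = 0x52
  ',' = 0x2C → acc = 0x7E
  '7' = 0x37 → acc = 0x49
  '4' = 0x34 → acc = 0x7D
  ',' = 0x2C → acc = 0x51
  '1' = 0x31 → acc = 0x60
  ',' = 0x2C → acc = 0x4C
  '5' = 0x35 → acc = 0x79
  '6' = 0x36 → acc = 0x4F
Checksum = 0x4F.

4F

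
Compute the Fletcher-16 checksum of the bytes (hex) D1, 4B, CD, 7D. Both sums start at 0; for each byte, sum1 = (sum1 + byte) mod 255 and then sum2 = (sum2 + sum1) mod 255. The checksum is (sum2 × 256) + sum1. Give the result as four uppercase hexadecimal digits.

4268

Running sums (mod 255):
  after byte 0 (D1): sum1=209, sum2=209
  after byte 1 (4B): sum1=29, sum2=238
  after byte 2 (CD): sum1=234, sum2=217
  after byte 3 (7D): sum1=104, sum2=66
Checksum = sum2·256 + sum1 = 66·256 + 104 = 17000 = 0x4268.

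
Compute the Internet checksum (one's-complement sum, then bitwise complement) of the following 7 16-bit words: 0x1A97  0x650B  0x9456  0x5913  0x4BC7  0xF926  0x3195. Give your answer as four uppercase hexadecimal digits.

1C70

One's-complement addition (fold any carry out of bit 15 back into bit 0):
  0x1A97 + 0x650B = 0x07FA2
  0x7FA2 + 0x9456 = 0x113F8 → wrap carry → 0x13F9
  0x13F9 + 0x5913 = 0x06D0C
  0x6D0C + 0x4BC7 = 0x0B8D3
  0xB8D3 + 0xF926 = 0x1B1F9 → wrap carry → 0xB1FA
  0xB1FA + 0x3195 = 0x0E38F
One's-complement sum = 0xE38F.
Checksum = ~0xE38F & 0xFFFF = 0x1C70.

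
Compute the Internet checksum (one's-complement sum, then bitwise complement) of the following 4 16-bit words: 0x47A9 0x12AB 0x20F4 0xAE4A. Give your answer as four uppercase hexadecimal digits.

One's-complement addition (fold any carry out of bit 15 back into bit 0):
  0x47A9 + 0x12AB = 0x05A54
  0x5A54 + 0x20F4 = 0x07B48
  0x7B48 + 0xAE4A = 0x12992 → wrap carry → 0x2993
One's-complement sum = 0x2993.
Checksum = ~0x2993 & 0xFFFF = 0xD66C.

D66C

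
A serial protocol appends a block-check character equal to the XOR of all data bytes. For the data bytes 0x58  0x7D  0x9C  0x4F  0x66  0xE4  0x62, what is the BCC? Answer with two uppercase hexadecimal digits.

16

XOR the bytes together:
  start with 0x58
  0x58 ⊕ 0x7D = 0x25
  0x25 ⊕ 0x9C = 0xB9
  0xB9 ⊕ 0x4F = 0xF6
  0xF6 ⊕ 0x66 = 0x90
  0x90 ⊕ 0xE4 = 0x74
  0x74 ⊕ 0x62 = 0x16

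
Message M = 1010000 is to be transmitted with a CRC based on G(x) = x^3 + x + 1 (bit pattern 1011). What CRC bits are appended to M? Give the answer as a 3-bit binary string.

101

Append 3 zeros: 1010000000. Divide by 1011 (XOR where the leading bit is 1):
  pos 0: 1010 XOR 1011 = 0001
  pos 3: 1000 XOR 1011 = 0011
  pos 5: 1100 XOR 1011 = 0111
  pos 6: 1110 XOR 1011 = 0101
Remainder (last 3 bits) = 101. This is the CRC / FCS.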